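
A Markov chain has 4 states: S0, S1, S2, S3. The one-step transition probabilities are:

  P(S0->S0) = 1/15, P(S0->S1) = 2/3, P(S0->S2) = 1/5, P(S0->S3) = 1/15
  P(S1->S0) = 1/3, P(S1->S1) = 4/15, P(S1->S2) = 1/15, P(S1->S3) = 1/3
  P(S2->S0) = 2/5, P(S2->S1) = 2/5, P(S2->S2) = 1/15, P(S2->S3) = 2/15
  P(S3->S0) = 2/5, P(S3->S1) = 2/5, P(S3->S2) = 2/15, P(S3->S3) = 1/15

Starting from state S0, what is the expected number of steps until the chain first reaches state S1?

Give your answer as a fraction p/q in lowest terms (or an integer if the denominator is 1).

Answer: 5/3

Derivation:
Let h_i = expected steps to first reach S1 from state i.
Boundary: h_S1 = 0.
First-step equations for the other states:
  h_S0 = 1 + 1/15*h_S0 + 2/3*h_S1 + 1/5*h_S2 + 1/15*h_S3
  h_S2 = 1 + 2/5*h_S0 + 2/5*h_S1 + 1/15*h_S2 + 2/15*h_S3
  h_S3 = 1 + 2/5*h_S0 + 2/5*h_S1 + 2/15*h_S2 + 1/15*h_S3

Substituting h_S1 = 0 and rearranging gives the linear system (I - Q) h = 1:
  [14/15, -1/5, -1/15] . (h_S0, h_S2, h_S3) = 1
  [-2/5, 14/15, -2/15] . (h_S0, h_S2, h_S3) = 1
  [-2/5, -2/15, 14/15] . (h_S0, h_S2, h_S3) = 1

Solving yields:
  h_S0 = 5/3
  h_S2 = 25/12
  h_S3 = 25/12

Starting state is S0, so the expected hitting time is h_S0 = 5/3.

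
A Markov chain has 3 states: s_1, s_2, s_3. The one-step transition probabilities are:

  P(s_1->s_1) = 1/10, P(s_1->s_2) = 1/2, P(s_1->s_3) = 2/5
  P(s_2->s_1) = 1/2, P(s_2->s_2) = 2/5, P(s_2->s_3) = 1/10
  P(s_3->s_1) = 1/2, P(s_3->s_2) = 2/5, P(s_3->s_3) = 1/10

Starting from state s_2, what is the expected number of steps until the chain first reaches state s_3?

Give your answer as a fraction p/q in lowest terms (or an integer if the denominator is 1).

Answer: 140/29

Derivation:
Let h_i = expected steps to first reach s_3 from state i.
Boundary: h_s_3 = 0.
First-step equations for the other states:
  h_s_1 = 1 + 1/10*h_s_1 + 1/2*h_s_2 + 2/5*h_s_3
  h_s_2 = 1 + 1/2*h_s_1 + 2/5*h_s_2 + 1/10*h_s_3

Substituting h_s_3 = 0 and rearranging gives the linear system (I - Q) h = 1:
  [9/10, -1/2] . (h_s_1, h_s_2) = 1
  [-1/2, 3/5] . (h_s_1, h_s_2) = 1

Solving yields:
  h_s_1 = 110/29
  h_s_2 = 140/29

Starting state is s_2, so the expected hitting time is h_s_2 = 140/29.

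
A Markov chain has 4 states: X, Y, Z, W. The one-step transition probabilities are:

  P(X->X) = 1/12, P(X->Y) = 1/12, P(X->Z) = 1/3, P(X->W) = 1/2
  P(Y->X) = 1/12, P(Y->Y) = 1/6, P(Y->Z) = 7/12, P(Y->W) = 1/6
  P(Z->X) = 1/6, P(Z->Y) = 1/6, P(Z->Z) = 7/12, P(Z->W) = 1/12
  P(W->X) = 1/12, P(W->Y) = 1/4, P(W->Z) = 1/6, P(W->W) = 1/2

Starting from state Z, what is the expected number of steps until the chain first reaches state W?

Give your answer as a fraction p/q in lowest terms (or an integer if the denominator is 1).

Let h_i = expected steps to first reach W from state i.
Boundary: h_W = 0.
First-step equations for the other states:
  h_X = 1 + 1/12*h_X + 1/12*h_Y + 1/3*h_Z + 1/2*h_W
  h_Y = 1 + 1/12*h_X + 1/6*h_Y + 7/12*h_Z + 1/6*h_W
  h_Z = 1 + 1/6*h_X + 1/6*h_Y + 7/12*h_Z + 1/12*h_W

Substituting h_W = 0 and rearranging gives the linear system (I - Q) h = 1:
  [11/12, -1/12, -1/3] . (h_X, h_Y, h_Z) = 1
  [-1/12, 5/6, -7/12] . (h_X, h_Y, h_Z) = 1
  [-1/6, -1/6, 5/12] . (h_X, h_Y, h_Z) = 1

Solving yields:
  h_X = 1152/289
  h_Y = 1764/289
  h_Z = 1860/289

Starting state is Z, so the expected hitting time is h_Z = 1860/289.

Answer: 1860/289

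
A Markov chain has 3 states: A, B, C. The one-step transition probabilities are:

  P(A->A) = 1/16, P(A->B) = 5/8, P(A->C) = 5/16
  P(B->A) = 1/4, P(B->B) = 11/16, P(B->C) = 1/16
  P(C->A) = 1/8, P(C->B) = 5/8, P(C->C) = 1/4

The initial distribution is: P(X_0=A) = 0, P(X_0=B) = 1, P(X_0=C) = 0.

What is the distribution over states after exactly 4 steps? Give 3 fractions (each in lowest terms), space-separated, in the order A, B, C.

Propagating the distribution step by step (d_{t+1} = d_t * P):
d_0 = (A=0, B=1, C=0)
  d_1[A] = 0*1/16 + 1*1/4 + 0*1/8 = 1/4
  d_1[B] = 0*5/8 + 1*11/16 + 0*5/8 = 11/16
  d_1[C] = 0*5/16 + 1*1/16 + 0*1/4 = 1/16
d_1 = (A=1/4, B=11/16, C=1/16)
  d_2[A] = 1/4*1/16 + 11/16*1/4 + 1/16*1/8 = 25/128
  d_2[B] = 1/4*5/8 + 11/16*11/16 + 1/16*5/8 = 171/256
  d_2[C] = 1/4*5/16 + 11/16*1/16 + 1/16*1/4 = 35/256
d_2 = (A=25/128, B=171/256, C=35/256)
  d_3[A] = 25/128*1/16 + 171/256*1/4 + 35/256*1/8 = 201/1024
  d_3[B] = 25/128*5/8 + 171/256*11/16 + 35/256*5/8 = 2731/4096
  d_3[C] = 25/128*5/16 + 171/256*1/16 + 35/256*1/4 = 561/4096
d_3 = (A=201/1024, B=2731/4096, C=561/4096)
  d_4[A] = 201/1024*1/16 + 2731/4096*1/4 + 561/4096*1/8 = 6425/32768
  d_4[B] = 201/1024*5/8 + 2731/4096*11/16 + 561/4096*5/8 = 43691/65536
  d_4[C] = 201/1024*5/16 + 2731/4096*1/16 + 561/4096*1/4 = 8995/65536
d_4 = (A=6425/32768, B=43691/65536, C=8995/65536)

Answer: 6425/32768 43691/65536 8995/65536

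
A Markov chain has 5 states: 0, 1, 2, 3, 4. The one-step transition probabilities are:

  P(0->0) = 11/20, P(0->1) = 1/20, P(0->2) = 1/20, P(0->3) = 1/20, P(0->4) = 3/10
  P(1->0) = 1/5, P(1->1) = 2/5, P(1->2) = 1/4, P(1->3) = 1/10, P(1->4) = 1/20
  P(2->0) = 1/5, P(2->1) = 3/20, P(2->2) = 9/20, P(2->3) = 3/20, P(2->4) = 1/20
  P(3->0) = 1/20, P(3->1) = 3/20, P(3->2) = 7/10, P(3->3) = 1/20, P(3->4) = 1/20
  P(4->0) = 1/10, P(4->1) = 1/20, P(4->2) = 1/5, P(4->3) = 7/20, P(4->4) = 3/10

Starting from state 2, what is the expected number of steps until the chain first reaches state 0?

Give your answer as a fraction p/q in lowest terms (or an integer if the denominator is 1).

Let h_i = expected steps to first reach 0 from state i.
Boundary: h_0 = 0.
First-step equations for the other states:
  h_1 = 1 + 1/5*h_0 + 2/5*h_1 + 1/4*h_2 + 1/10*h_3 + 1/20*h_4
  h_2 = 1 + 1/5*h_0 + 3/20*h_1 + 9/20*h_2 + 3/20*h_3 + 1/20*h_4
  h_3 = 1 + 1/20*h_0 + 3/20*h_1 + 7/10*h_2 + 1/20*h_3 + 1/20*h_4
  h_4 = 1 + 1/10*h_0 + 1/20*h_1 + 1/5*h_2 + 7/20*h_3 + 3/10*h_4

Substituting h_0 = 0 and rearranging gives the linear system (I - Q) h = 1:
  [3/5, -1/4, -1/10, -1/20] . (h_1, h_2, h_3, h_4) = 1
  [-3/20, 11/20, -3/20, -1/20] . (h_1, h_2, h_3, h_4) = 1
  [-3/20, -7/10, 19/20, -1/20] . (h_1, h_2, h_3, h_4) = 1
  [-1/20, -1/5, -7/20, 7/10] . (h_1, h_2, h_3, h_4) = 1

Solving yields:
  h_1 = 2725/474
  h_2 = 1375/237
  h_3 = 3125/474
  h_4 = 1610/237

Starting state is 2, so the expected hitting time is h_2 = 1375/237.

Answer: 1375/237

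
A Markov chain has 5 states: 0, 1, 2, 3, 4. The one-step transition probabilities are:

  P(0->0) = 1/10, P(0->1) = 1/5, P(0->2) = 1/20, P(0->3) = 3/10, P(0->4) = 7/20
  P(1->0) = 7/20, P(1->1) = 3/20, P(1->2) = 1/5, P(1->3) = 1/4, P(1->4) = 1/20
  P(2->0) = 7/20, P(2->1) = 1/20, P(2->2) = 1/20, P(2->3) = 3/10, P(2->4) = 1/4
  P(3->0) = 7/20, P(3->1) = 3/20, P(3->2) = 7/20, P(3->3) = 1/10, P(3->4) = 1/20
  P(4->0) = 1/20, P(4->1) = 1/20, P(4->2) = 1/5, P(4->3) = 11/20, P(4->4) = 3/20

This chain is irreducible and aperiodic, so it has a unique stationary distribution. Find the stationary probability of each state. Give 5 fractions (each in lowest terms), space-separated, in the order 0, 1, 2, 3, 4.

Answer: 1668/7007 409/3234 1258/7007 1970/7007 7349/42042

Derivation:
The stationary distribution satisfies pi = pi * P, i.e.:
  pi_0 = 1/10*pi_0 + 7/20*pi_1 + 7/20*pi_2 + 7/20*pi_3 + 1/20*pi_4
  pi_1 = 1/5*pi_0 + 3/20*pi_1 + 1/20*pi_2 + 3/20*pi_3 + 1/20*pi_4
  pi_2 = 1/20*pi_0 + 1/5*pi_1 + 1/20*pi_2 + 7/20*pi_3 + 1/5*pi_4
  pi_3 = 3/10*pi_0 + 1/4*pi_1 + 3/10*pi_2 + 1/10*pi_3 + 11/20*pi_4
  pi_4 = 7/20*pi_0 + 1/20*pi_1 + 1/4*pi_2 + 1/20*pi_3 + 3/20*pi_4
with normalization: pi_0 + pi_1 + pi_2 + pi_3 + pi_4 = 1.

Using the first 4 balance equations plus normalization, the linear system A*pi = b is:
  [-9/10, 7/20, 7/20, 7/20, 1/20] . pi = 0
  [1/5, -17/20, 1/20, 3/20, 1/20] . pi = 0
  [1/20, 1/5, -19/20, 7/20, 1/5] . pi = 0
  [3/10, 1/4, 3/10, -9/10, 11/20] . pi = 0
  [1, 1, 1, 1, 1] . pi = 1

Solving yields:
  pi_0 = 1668/7007
  pi_1 = 409/3234
  pi_2 = 1258/7007
  pi_3 = 1970/7007
  pi_4 = 7349/42042

Verification (pi * P):
  1668/7007*1/10 + 409/3234*7/20 + 1258/7007*7/20 + 1970/7007*7/20 + 7349/42042*1/20 = 1668/7007 = pi_0  (ok)
  1668/7007*1/5 + 409/3234*3/20 + 1258/7007*1/20 + 1970/7007*3/20 + 7349/42042*1/20 = 409/3234 = pi_1  (ok)
  1668/7007*1/20 + 409/3234*1/5 + 1258/7007*1/20 + 1970/7007*7/20 + 7349/42042*1/5 = 1258/7007 = pi_2  (ok)
  1668/7007*3/10 + 409/3234*1/4 + 1258/7007*3/10 + 1970/7007*1/10 + 7349/42042*11/20 = 1970/7007 = pi_3  (ok)
  1668/7007*7/20 + 409/3234*1/20 + 1258/7007*1/4 + 1970/7007*1/20 + 7349/42042*3/20 = 7349/42042 = pi_4  (ok)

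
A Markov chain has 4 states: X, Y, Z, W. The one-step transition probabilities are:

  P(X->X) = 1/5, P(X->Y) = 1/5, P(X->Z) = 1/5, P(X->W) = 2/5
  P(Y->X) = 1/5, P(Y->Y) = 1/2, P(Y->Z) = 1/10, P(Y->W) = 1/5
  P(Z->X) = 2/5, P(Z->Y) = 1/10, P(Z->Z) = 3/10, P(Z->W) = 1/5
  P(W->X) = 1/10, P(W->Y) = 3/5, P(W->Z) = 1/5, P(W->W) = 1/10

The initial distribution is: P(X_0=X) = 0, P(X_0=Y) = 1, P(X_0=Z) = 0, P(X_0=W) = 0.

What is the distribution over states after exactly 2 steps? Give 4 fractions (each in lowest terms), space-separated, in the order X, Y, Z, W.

Propagating the distribution step by step (d_{t+1} = d_t * P):
d_0 = (X=0, Y=1, Z=0, W=0)
  d_1[X] = 0*1/5 + 1*1/5 + 0*2/5 + 0*1/10 = 1/5
  d_1[Y] = 0*1/5 + 1*1/2 + 0*1/10 + 0*3/5 = 1/2
  d_1[Z] = 0*1/5 + 1*1/10 + 0*3/10 + 0*1/5 = 1/10
  d_1[W] = 0*2/5 + 1*1/5 + 0*1/5 + 0*1/10 = 1/5
d_1 = (X=1/5, Y=1/2, Z=1/10, W=1/5)
  d_2[X] = 1/5*1/5 + 1/2*1/5 + 1/10*2/5 + 1/5*1/10 = 1/5
  d_2[Y] = 1/5*1/5 + 1/2*1/2 + 1/10*1/10 + 1/5*3/5 = 21/50
  d_2[Z] = 1/5*1/5 + 1/2*1/10 + 1/10*3/10 + 1/5*1/5 = 4/25
  d_2[W] = 1/5*2/5 + 1/2*1/5 + 1/10*1/5 + 1/5*1/10 = 11/50
d_2 = (X=1/5, Y=21/50, Z=4/25, W=11/50)

Answer: 1/5 21/50 4/25 11/50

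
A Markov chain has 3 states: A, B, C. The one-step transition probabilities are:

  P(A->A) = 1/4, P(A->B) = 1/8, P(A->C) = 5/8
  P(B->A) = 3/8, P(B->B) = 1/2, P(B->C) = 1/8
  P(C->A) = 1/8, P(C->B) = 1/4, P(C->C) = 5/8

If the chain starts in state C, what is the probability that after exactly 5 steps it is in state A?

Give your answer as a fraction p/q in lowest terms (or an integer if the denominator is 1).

Computing P^5 by repeated multiplication:
P^1 =
  A: [1/4, 1/8, 5/8]
  B: [3/8, 1/2, 1/8]
  C: [1/8, 1/4, 5/8]
P^2 =
  A: [3/16, 1/4, 9/16]
  B: [19/64, 21/64, 3/8]
  C: [13/64, 19/64, 1/2]
P^3 =
  A: [27/128, 37/128, 1/2]
  B: [125/512, 151/512, 59/128]
  C: [115/512, 153/512, 61/128]
P^4 =
  A: [229/1024, 303/1024, 123/256]
  B: [939/4096, 1201/4096, 489/1024]
  C: [933/4096, 1215/4096, 487/1024]
P^5 =
  A: [1859/8192, 2425/8192, 977/2048]
  B: [7437/32768, 9655/32768, 3919/8192]
  C: [7459/32768, 9689/32768, 3905/8192]

(P^5)[C -> A] = 7459/32768

Answer: 7459/32768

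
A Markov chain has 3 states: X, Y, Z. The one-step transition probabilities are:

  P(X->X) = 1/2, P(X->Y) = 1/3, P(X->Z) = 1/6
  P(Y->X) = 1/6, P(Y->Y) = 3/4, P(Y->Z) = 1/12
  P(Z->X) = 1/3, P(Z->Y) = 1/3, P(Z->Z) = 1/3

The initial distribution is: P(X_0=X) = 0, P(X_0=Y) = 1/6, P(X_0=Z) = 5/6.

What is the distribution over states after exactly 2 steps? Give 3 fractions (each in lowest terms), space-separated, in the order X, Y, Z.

Propagating the distribution step by step (d_{t+1} = d_t * P):
d_0 = (X=0, Y=1/6, Z=5/6)
  d_1[X] = 0*1/2 + 1/6*1/6 + 5/6*1/3 = 11/36
  d_1[Y] = 0*1/3 + 1/6*3/4 + 5/6*1/3 = 29/72
  d_1[Z] = 0*1/6 + 1/6*1/12 + 5/6*1/3 = 7/24
d_1 = (X=11/36, Y=29/72, Z=7/24)
  d_2[X] = 11/36*1/2 + 29/72*1/6 + 7/24*1/3 = 137/432
  d_2[Y] = 11/36*1/3 + 29/72*3/4 + 7/24*1/3 = 433/864
  d_2[Z] = 11/36*1/6 + 29/72*1/12 + 7/24*1/3 = 157/864
d_2 = (X=137/432, Y=433/864, Z=157/864)

Answer: 137/432 433/864 157/864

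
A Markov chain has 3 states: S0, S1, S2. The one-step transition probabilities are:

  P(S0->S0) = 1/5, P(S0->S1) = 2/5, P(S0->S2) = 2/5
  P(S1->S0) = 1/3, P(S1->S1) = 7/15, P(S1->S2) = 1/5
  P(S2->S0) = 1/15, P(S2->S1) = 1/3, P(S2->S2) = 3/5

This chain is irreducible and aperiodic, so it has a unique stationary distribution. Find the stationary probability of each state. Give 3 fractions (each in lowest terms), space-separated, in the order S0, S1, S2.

The stationary distribution satisfies pi = pi * P, i.e.:
  pi_S0 = 1/5*pi_S0 + 1/3*pi_S1 + 1/15*pi_S2
  pi_S1 = 2/5*pi_S0 + 7/15*pi_S1 + 1/3*pi_S2
  pi_S2 = 2/5*pi_S0 + 1/5*pi_S1 + 3/5*pi_S2
with normalization: pi_S0 + pi_S1 + pi_S2 = 1.

Using the first 2 balance equations plus normalization, the linear system A*pi = b is:
  [-4/5, 1/3, 1/15] . pi = 0
  [2/5, -8/15, 1/3] . pi = 0
  [1, 1, 1] . pi = 1

Solving yields:
  pi_S0 = 1/5
  pi_S1 = 2/5
  pi_S2 = 2/5

Verification (pi * P):
  1/5*1/5 + 2/5*1/3 + 2/5*1/15 = 1/5 = pi_S0  (ok)
  1/5*2/5 + 2/5*7/15 + 2/5*1/3 = 2/5 = pi_S1  (ok)
  1/5*2/5 + 2/5*1/5 + 2/5*3/5 = 2/5 = pi_S2  (ok)

Answer: 1/5 2/5 2/5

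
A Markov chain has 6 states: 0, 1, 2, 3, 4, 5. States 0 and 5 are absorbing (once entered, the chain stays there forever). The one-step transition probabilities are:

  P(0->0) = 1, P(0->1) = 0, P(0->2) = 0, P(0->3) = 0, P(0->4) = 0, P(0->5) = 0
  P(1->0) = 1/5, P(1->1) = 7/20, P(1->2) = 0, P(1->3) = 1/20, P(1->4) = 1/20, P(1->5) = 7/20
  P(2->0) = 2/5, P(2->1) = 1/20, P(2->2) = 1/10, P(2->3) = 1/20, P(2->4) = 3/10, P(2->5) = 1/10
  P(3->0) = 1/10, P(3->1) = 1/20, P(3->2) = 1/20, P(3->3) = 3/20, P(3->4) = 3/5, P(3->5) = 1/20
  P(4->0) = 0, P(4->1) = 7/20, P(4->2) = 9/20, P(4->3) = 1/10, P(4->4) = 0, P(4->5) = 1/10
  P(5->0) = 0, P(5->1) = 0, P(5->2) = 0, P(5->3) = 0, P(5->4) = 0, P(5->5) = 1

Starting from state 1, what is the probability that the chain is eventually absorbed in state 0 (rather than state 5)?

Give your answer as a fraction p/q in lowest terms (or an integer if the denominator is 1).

Let a_i = P(absorbed in 0 | start in state i).
Boundary conditions: a_0 = 1, a_5 = 0.
For each transient state i, a_i = sum_j P(i->j) * a_j:
  a_1 = 1/5*a_0 + 7/20*a_1 + 0*a_2 + 1/20*a_3 + 1/20*a_4 + 7/20*a_5
  a_2 = 2/5*a_0 + 1/20*a_1 + 1/10*a_2 + 1/20*a_3 + 3/10*a_4 + 1/10*a_5
  a_3 = 1/10*a_0 + 1/20*a_1 + 1/20*a_2 + 3/20*a_3 + 3/5*a_4 + 1/20*a_5
  a_4 = 0*a_0 + 7/20*a_1 + 9/20*a_2 + 1/10*a_3 + 0*a_4 + 1/10*a_5

Substituting a_0 = 1 and a_5 = 0, rearrange to (I - Q) a = r where r[i] = P(i -> 0):
  [13/20, 0, -1/20, -1/20] . (a_1, a_2, a_3, a_4) = 1/5
  [-1/20, 9/10, -1/20, -3/10] . (a_1, a_2, a_3, a_4) = 2/5
  [-1/20, -1/20, 17/20, -3/5] . (a_1, a_2, a_3, a_4) = 1/10
  [-7/20, -9/20, -1/10, 1] . (a_1, a_2, a_3, a_4) = 0

Solving yields:
  a_1 = 21486/55867
  a_2 = 36594/55867
  a_3 = 4138/7981
  a_4 = 26884/55867

Starting state is 1, so the absorption probability is a_1 = 21486/55867.

Answer: 21486/55867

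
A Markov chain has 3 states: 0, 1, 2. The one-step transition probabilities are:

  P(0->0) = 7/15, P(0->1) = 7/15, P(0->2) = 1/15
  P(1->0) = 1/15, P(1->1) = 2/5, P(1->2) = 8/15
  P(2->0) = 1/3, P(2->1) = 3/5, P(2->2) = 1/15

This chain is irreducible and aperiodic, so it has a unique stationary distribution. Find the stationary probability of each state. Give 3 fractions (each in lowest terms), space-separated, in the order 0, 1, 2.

Answer: 27/113 107/226 65/226

Derivation:
The stationary distribution satisfies pi = pi * P, i.e.:
  pi_0 = 7/15*pi_0 + 1/15*pi_1 + 1/3*pi_2
  pi_1 = 7/15*pi_0 + 2/5*pi_1 + 3/5*pi_2
  pi_2 = 1/15*pi_0 + 8/15*pi_1 + 1/15*pi_2
with normalization: pi_0 + pi_1 + pi_2 = 1.

Using the first 2 balance equations plus normalization, the linear system A*pi = b is:
  [-8/15, 1/15, 1/3] . pi = 0
  [7/15, -3/5, 3/5] . pi = 0
  [1, 1, 1] . pi = 1

Solving yields:
  pi_0 = 27/113
  pi_1 = 107/226
  pi_2 = 65/226

Verification (pi * P):
  27/113*7/15 + 107/226*1/15 + 65/226*1/3 = 27/113 = pi_0  (ok)
  27/113*7/15 + 107/226*2/5 + 65/226*3/5 = 107/226 = pi_1  (ok)
  27/113*1/15 + 107/226*8/15 + 65/226*1/15 = 65/226 = pi_2  (ok)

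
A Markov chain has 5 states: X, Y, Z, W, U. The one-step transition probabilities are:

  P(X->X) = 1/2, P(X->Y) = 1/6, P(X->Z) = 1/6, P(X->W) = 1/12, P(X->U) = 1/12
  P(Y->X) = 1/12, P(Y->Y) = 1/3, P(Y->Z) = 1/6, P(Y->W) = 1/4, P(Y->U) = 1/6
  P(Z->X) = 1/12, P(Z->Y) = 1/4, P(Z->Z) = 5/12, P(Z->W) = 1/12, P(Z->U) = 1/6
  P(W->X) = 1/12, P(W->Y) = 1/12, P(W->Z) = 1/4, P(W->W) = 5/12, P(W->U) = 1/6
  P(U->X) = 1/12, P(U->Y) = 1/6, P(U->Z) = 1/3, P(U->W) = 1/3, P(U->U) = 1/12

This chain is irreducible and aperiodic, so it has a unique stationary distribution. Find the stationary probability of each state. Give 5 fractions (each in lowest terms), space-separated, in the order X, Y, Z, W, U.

Answer: 1/7 33/161 45/161 37/161 1/7

Derivation:
The stationary distribution satisfies pi = pi * P, i.e.:
  pi_X = 1/2*pi_X + 1/12*pi_Y + 1/12*pi_Z + 1/12*pi_W + 1/12*pi_U
  pi_Y = 1/6*pi_X + 1/3*pi_Y + 1/4*pi_Z + 1/12*pi_W + 1/6*pi_U
  pi_Z = 1/6*pi_X + 1/6*pi_Y + 5/12*pi_Z + 1/4*pi_W + 1/3*pi_U
  pi_W = 1/12*pi_X + 1/4*pi_Y + 1/12*pi_Z + 5/12*pi_W + 1/3*pi_U
  pi_U = 1/12*pi_X + 1/6*pi_Y + 1/6*pi_Z + 1/6*pi_W + 1/12*pi_U
with normalization: pi_X + pi_Y + pi_Z + pi_W + pi_U = 1.

Using the first 4 balance equations plus normalization, the linear system A*pi = b is:
  [-1/2, 1/12, 1/12, 1/12, 1/12] . pi = 0
  [1/6, -2/3, 1/4, 1/12, 1/6] . pi = 0
  [1/6, 1/6, -7/12, 1/4, 1/3] . pi = 0
  [1/12, 1/4, 1/12, -7/12, 1/3] . pi = 0
  [1, 1, 1, 1, 1] . pi = 1

Solving yields:
  pi_X = 1/7
  pi_Y = 33/161
  pi_Z = 45/161
  pi_W = 37/161
  pi_U = 1/7

Verification (pi * P):
  1/7*1/2 + 33/161*1/12 + 45/161*1/12 + 37/161*1/12 + 1/7*1/12 = 1/7 = pi_X  (ok)
  1/7*1/6 + 33/161*1/3 + 45/161*1/4 + 37/161*1/12 + 1/7*1/6 = 33/161 = pi_Y  (ok)
  1/7*1/6 + 33/161*1/6 + 45/161*5/12 + 37/161*1/4 + 1/7*1/3 = 45/161 = pi_Z  (ok)
  1/7*1/12 + 33/161*1/4 + 45/161*1/12 + 37/161*5/12 + 1/7*1/3 = 37/161 = pi_W  (ok)
  1/7*1/12 + 33/161*1/6 + 45/161*1/6 + 37/161*1/6 + 1/7*1/12 = 1/7 = pi_U  (ok)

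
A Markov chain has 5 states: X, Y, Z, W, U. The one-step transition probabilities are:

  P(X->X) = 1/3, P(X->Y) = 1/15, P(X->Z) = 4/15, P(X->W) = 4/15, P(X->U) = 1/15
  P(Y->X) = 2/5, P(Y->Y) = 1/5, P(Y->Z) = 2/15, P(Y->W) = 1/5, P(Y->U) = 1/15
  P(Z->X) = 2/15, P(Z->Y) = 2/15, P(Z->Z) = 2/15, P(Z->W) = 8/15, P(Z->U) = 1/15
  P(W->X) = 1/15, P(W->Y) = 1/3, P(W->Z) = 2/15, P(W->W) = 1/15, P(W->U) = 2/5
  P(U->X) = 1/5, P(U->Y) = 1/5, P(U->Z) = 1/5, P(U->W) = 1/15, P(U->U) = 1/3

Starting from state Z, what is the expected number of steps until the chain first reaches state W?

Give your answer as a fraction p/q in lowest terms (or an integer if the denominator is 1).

Let h_i = expected steps to first reach W from state i.
Boundary: h_W = 0.
First-step equations for the other states:
  h_X = 1 + 1/3*h_X + 1/15*h_Y + 4/15*h_Z + 4/15*h_W + 1/15*h_U
  h_Y = 1 + 2/5*h_X + 1/5*h_Y + 2/15*h_Z + 1/5*h_W + 1/15*h_U
  h_Z = 1 + 2/15*h_X + 2/15*h_Y + 2/15*h_Z + 8/15*h_W + 1/15*h_U
  h_U = 1 + 1/5*h_X + 1/5*h_Y + 1/5*h_Z + 1/15*h_W + 1/3*h_U

Substituting h_W = 0 and rearranging gives the linear system (I - Q) h = 1:
  [2/3, -1/15, -4/15, -1/15] . (h_X, h_Y, h_Z, h_U) = 1
  [-2/5, 4/5, -2/15, -1/15] . (h_X, h_Y, h_Z, h_U) = 1
  [-2/15, -2/15, 13/15, -1/15] . (h_X, h_Y, h_Z, h_U) = 1
  [-1/5, -1/5, -1/5, 2/3] . (h_X, h_Y, h_Z, h_U) = 1

Solving yields:
  h_X = 3345/1001
  h_Y = 3720/1001
  h_Z = 2580/1001
  h_U = 4395/1001

Starting state is Z, so the expected hitting time is h_Z = 2580/1001.

Answer: 2580/1001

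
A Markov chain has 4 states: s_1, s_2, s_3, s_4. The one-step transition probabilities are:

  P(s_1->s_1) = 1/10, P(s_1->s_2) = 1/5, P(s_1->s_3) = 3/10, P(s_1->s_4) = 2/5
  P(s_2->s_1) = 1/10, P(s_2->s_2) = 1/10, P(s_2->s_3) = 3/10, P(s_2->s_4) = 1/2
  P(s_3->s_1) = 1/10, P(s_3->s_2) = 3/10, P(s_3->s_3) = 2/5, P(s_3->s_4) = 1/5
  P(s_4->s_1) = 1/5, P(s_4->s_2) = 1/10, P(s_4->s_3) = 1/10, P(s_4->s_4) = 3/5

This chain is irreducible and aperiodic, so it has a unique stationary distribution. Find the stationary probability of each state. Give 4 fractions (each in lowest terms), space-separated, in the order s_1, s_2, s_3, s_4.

The stationary distribution satisfies pi = pi * P, i.e.:
  pi_s_1 = 1/10*pi_s_1 + 1/10*pi_s_2 + 1/10*pi_s_3 + 1/5*pi_s_4
  pi_s_2 = 1/5*pi_s_1 + 1/10*pi_s_2 + 3/10*pi_s_3 + 1/10*pi_s_4
  pi_s_3 = 3/10*pi_s_1 + 3/10*pi_s_2 + 2/5*pi_s_3 + 1/10*pi_s_4
  pi_s_4 = 2/5*pi_s_1 + 1/2*pi_s_2 + 1/5*pi_s_3 + 3/5*pi_s_4
with normalization: pi_s_1 + pi_s_2 + pi_s_3 + pi_s_4 = 1.

Using the first 3 balance equations plus normalization, the linear system A*pi = b is:
  [-9/10, 1/10, 1/10, 1/5] . pi = 0
  [1/5, -9/10, 3/10, 1/10] . pi = 0
  [3/10, 3/10, -3/5, 1/10] . pi = 0
  [1, 1, 1, 1] . pi = 1

Solving yields:
  pi_s_1 = 37/253
  pi_s_2 = 122/759
  pi_s_3 = 175/759
  pi_s_4 = 117/253

Verification (pi * P):
  37/253*1/10 + 122/759*1/10 + 175/759*1/10 + 117/253*1/5 = 37/253 = pi_s_1  (ok)
  37/253*1/5 + 122/759*1/10 + 175/759*3/10 + 117/253*1/10 = 122/759 = pi_s_2  (ok)
  37/253*3/10 + 122/759*3/10 + 175/759*2/5 + 117/253*1/10 = 175/759 = pi_s_3  (ok)
  37/253*2/5 + 122/759*1/2 + 175/759*1/5 + 117/253*3/5 = 117/253 = pi_s_4  (ok)

Answer: 37/253 122/759 175/759 117/253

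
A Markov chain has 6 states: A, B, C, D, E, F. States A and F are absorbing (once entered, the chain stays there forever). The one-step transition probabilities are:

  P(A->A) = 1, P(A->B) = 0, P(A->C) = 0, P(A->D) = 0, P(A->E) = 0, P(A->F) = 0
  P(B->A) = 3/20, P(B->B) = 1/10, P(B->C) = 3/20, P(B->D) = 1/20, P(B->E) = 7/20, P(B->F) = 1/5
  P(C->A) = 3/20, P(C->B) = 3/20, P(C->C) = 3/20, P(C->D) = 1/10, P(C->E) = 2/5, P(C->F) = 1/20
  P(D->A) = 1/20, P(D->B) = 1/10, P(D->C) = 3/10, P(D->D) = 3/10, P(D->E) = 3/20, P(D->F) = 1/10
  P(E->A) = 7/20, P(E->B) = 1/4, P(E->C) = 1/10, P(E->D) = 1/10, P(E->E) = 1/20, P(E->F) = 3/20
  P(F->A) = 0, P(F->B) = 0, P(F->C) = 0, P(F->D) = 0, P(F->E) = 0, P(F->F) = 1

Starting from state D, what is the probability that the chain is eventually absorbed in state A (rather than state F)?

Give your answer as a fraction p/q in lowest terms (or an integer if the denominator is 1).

Answer: 6117/10859

Derivation:
Let a_i = P(absorbed in A | start in state i).
Boundary conditions: a_A = 1, a_F = 0.
For each transient state i, a_i = sum_j P(i->j) * a_j:
  a_B = 3/20*a_A + 1/10*a_B + 3/20*a_C + 1/20*a_D + 7/20*a_E + 1/5*a_F
  a_C = 3/20*a_A + 3/20*a_B + 3/20*a_C + 1/10*a_D + 2/5*a_E + 1/20*a_F
  a_D = 1/20*a_A + 1/10*a_B + 3/10*a_C + 3/10*a_D + 3/20*a_E + 1/10*a_F
  a_E = 7/20*a_A + 1/4*a_B + 1/10*a_C + 1/10*a_D + 1/20*a_E + 3/20*a_F

Substituting a_A = 1 and a_F = 0, rearrange to (I - Q) a = r where r[i] = P(i -> A):
  [9/10, -3/20, -1/20, -7/20] . (a_B, a_C, a_D, a_E) = 3/20
  [-3/20, 17/20, -1/10, -2/5] . (a_B, a_C, a_D, a_E) = 3/20
  [-1/10, -3/10, 7/10, -3/20] . (a_B, a_C, a_D, a_E) = 1/20
  [-1/4, -1/10, -1/10, 19/20] . (a_B, a_C, a_D, a_E) = 7/20

Solving yields:
  a_B = 6020/10859
  a_C = 6975/10859
  a_D = 6117/10859
  a_E = 6963/10859

Starting state is D, so the absorption probability is a_D = 6117/10859.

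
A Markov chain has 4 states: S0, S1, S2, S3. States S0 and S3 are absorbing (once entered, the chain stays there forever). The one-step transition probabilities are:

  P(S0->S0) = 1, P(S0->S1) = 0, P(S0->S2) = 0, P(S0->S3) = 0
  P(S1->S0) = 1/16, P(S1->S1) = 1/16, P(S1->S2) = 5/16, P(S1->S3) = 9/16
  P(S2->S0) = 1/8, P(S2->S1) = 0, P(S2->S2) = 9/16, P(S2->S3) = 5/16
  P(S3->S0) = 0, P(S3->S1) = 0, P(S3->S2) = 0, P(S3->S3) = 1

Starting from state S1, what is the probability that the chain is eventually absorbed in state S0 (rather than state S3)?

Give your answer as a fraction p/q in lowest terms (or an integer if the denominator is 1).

Answer: 17/105

Derivation:
Let a_i = P(absorbed in S0 | start in state i).
Boundary conditions: a_S0 = 1, a_S3 = 0.
For each transient state i, a_i = sum_j P(i->j) * a_j:
  a_S1 = 1/16*a_S0 + 1/16*a_S1 + 5/16*a_S2 + 9/16*a_S3
  a_S2 = 1/8*a_S0 + 0*a_S1 + 9/16*a_S2 + 5/16*a_S3

Substituting a_S0 = 1 and a_S3 = 0, rearrange to (I - Q) a = r where r[i] = P(i -> S0):
  [15/16, -5/16] . (a_S1, a_S2) = 1/16
  [0, 7/16] . (a_S1, a_S2) = 1/8

Solving yields:
  a_S1 = 17/105
  a_S2 = 2/7

Starting state is S1, so the absorption probability is a_S1 = 17/105.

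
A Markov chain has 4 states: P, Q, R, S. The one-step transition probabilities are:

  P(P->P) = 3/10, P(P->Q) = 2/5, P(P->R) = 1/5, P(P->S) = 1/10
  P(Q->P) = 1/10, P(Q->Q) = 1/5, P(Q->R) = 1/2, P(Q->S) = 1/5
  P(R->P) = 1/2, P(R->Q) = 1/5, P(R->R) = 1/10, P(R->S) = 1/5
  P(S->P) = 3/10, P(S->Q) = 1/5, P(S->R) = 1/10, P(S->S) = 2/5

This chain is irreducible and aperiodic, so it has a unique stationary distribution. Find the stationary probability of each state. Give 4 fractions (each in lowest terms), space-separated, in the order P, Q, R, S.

Answer: 74/251 65/251 117/502 107/502

Derivation:
The stationary distribution satisfies pi = pi * P, i.e.:
  pi_P = 3/10*pi_P + 1/10*pi_Q + 1/2*pi_R + 3/10*pi_S
  pi_Q = 2/5*pi_P + 1/5*pi_Q + 1/5*pi_R + 1/5*pi_S
  pi_R = 1/5*pi_P + 1/2*pi_Q + 1/10*pi_R + 1/10*pi_S
  pi_S = 1/10*pi_P + 1/5*pi_Q + 1/5*pi_R + 2/5*pi_S
with normalization: pi_P + pi_Q + pi_R + pi_S = 1.

Using the first 3 balance equations plus normalization, the linear system A*pi = b is:
  [-7/10, 1/10, 1/2, 3/10] . pi = 0
  [2/5, -4/5, 1/5, 1/5] . pi = 0
  [1/5, 1/2, -9/10, 1/10] . pi = 0
  [1, 1, 1, 1] . pi = 1

Solving yields:
  pi_P = 74/251
  pi_Q = 65/251
  pi_R = 117/502
  pi_S = 107/502

Verification (pi * P):
  74/251*3/10 + 65/251*1/10 + 117/502*1/2 + 107/502*3/10 = 74/251 = pi_P  (ok)
  74/251*2/5 + 65/251*1/5 + 117/502*1/5 + 107/502*1/5 = 65/251 = pi_Q  (ok)
  74/251*1/5 + 65/251*1/2 + 117/502*1/10 + 107/502*1/10 = 117/502 = pi_R  (ok)
  74/251*1/10 + 65/251*1/5 + 117/502*1/5 + 107/502*2/5 = 107/502 = pi_S  (ok)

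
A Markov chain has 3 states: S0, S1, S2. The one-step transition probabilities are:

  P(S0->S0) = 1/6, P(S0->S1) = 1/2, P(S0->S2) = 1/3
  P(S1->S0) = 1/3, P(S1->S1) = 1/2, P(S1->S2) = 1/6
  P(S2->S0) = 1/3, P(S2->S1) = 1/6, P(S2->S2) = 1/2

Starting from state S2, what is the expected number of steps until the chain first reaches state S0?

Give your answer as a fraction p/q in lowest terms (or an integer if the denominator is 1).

Let h_i = expected steps to first reach S0 from state i.
Boundary: h_S0 = 0.
First-step equations for the other states:
  h_S1 = 1 + 1/3*h_S0 + 1/2*h_S1 + 1/6*h_S2
  h_S2 = 1 + 1/3*h_S0 + 1/6*h_S1 + 1/2*h_S2

Substituting h_S0 = 0 and rearranging gives the linear system (I - Q) h = 1:
  [1/2, -1/6] . (h_S1, h_S2) = 1
  [-1/6, 1/2] . (h_S1, h_S2) = 1

Solving yields:
  h_S1 = 3
  h_S2 = 3

Starting state is S2, so the expected hitting time is h_S2 = 3.

Answer: 3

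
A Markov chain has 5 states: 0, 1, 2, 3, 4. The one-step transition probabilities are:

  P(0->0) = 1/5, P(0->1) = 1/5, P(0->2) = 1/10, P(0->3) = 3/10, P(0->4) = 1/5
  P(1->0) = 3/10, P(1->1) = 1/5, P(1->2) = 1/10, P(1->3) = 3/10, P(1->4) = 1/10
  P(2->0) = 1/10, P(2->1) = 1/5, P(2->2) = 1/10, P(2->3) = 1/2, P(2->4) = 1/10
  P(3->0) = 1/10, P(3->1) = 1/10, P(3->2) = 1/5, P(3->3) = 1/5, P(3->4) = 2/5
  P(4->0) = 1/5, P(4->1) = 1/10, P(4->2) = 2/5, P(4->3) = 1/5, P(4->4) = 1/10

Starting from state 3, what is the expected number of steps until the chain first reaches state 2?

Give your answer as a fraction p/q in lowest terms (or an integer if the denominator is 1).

Answer: 1310/289

Derivation:
Let h_i = expected steps to first reach 2 from state i.
Boundary: h_2 = 0.
First-step equations for the other states:
  h_0 = 1 + 1/5*h_0 + 1/5*h_1 + 1/10*h_2 + 3/10*h_3 + 1/5*h_4
  h_1 = 1 + 3/10*h_0 + 1/5*h_1 + 1/10*h_2 + 3/10*h_3 + 1/10*h_4
  h_3 = 1 + 1/10*h_0 + 1/10*h_1 + 1/5*h_2 + 1/5*h_3 + 2/5*h_4
  h_4 = 1 + 1/5*h_0 + 1/10*h_1 + 2/5*h_2 + 1/5*h_3 + 1/10*h_4

Substituting h_2 = 0 and rearranging gives the linear system (I - Q) h = 1:
  [4/5, -1/5, -3/10, -1/5] . (h_0, h_1, h_3, h_4) = 1
  [-3/10, 4/5, -3/10, -1/10] . (h_0, h_1, h_3, h_4) = 1
  [-1/10, -1/10, 4/5, -2/5] . (h_0, h_1, h_3, h_4) = 1
  [-1/5, -1/10, -1/5, 9/10] . (h_0, h_1, h_3, h_4) = 1

Solving yields:
  h_0 = 1525/289
  h_1 = 1565/289
  h_3 = 1310/289
  h_4 = 1125/289

Starting state is 3, so the expected hitting time is h_3 = 1310/289.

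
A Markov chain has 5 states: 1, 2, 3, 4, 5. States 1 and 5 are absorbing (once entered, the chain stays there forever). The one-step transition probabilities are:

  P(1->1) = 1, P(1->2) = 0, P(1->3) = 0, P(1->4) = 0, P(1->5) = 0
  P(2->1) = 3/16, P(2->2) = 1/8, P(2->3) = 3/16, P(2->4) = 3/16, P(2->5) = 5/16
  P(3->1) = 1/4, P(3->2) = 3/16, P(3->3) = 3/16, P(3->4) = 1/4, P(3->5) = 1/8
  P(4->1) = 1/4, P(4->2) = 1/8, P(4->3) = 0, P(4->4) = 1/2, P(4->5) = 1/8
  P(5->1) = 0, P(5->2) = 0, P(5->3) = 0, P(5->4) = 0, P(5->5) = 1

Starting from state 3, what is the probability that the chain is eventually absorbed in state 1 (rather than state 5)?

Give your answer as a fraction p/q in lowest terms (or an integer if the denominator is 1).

Answer: 390/641

Derivation:
Let a_i = P(absorbed in 1 | start in state i).
Boundary conditions: a_1 = 1, a_5 = 0.
For each transient state i, a_i = sum_j P(i->j) * a_j:
  a_2 = 3/16*a_1 + 1/8*a_2 + 3/16*a_3 + 3/16*a_4 + 5/16*a_5
  a_3 = 1/4*a_1 + 3/16*a_2 + 3/16*a_3 + 1/4*a_4 + 1/8*a_5
  a_4 = 1/4*a_1 + 1/8*a_2 + 0*a_3 + 1/2*a_4 + 1/8*a_5

Substituting a_1 = 1 and a_5 = 0, rearrange to (I - Q) a = r where r[i] = P(i -> 1):
  [7/8, -3/16, -3/16] . (a_2, a_3, a_4) = 3/16
  [-3/16, 13/16, -1/4] . (a_2, a_3, a_4) = 1/4
  [-1/8, 0, 1/2] . (a_2, a_3, a_4) = 1/4

Solving yields:
  a_2 = 306/641
  a_3 = 390/641
  a_4 = 397/641

Starting state is 3, so the absorption probability is a_3 = 390/641.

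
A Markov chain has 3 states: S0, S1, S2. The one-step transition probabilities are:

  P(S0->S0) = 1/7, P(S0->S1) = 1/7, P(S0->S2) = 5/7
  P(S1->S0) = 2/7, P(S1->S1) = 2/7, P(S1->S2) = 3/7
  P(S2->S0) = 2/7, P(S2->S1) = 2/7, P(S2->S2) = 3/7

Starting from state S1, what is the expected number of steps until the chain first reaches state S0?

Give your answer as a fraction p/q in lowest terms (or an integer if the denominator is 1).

Let h_i = expected steps to first reach S0 from state i.
Boundary: h_S0 = 0.
First-step equations for the other states:
  h_S1 = 1 + 2/7*h_S0 + 2/7*h_S1 + 3/7*h_S2
  h_S2 = 1 + 2/7*h_S0 + 2/7*h_S1 + 3/7*h_S2

Substituting h_S0 = 0 and rearranging gives the linear system (I - Q) h = 1:
  [5/7, -3/7] . (h_S1, h_S2) = 1
  [-2/7, 4/7] . (h_S1, h_S2) = 1

Solving yields:
  h_S1 = 7/2
  h_S2 = 7/2

Starting state is S1, so the expected hitting time is h_S1 = 7/2.

Answer: 7/2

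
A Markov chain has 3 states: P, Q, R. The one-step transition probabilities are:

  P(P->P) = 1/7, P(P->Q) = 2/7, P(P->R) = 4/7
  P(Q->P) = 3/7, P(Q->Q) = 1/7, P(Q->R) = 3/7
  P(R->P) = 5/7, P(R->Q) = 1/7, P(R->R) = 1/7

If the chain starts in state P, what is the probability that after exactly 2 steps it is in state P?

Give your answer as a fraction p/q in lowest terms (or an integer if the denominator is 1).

Answer: 27/49

Derivation:
Computing P^2 by repeated multiplication:
P^1 =
  P: [1/7, 2/7, 4/7]
  Q: [3/7, 1/7, 3/7]
  R: [5/7, 1/7, 1/7]
P^2 =
  P: [27/49, 8/49, 2/7]
  Q: [3/7, 10/49, 18/49]
  R: [13/49, 12/49, 24/49]

(P^2)[P -> P] = 27/49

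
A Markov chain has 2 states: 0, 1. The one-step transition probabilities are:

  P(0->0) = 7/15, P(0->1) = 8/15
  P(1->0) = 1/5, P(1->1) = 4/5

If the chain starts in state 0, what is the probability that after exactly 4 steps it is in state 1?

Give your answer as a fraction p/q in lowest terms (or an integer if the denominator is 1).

Computing P^4 by repeated multiplication:
P^1 =
  0: [7/15, 8/15]
  1: [1/5, 4/5]
P^2 =
  0: [73/225, 152/225]
  1: [19/75, 56/75]
P^3 =
  0: [967/3375, 2408/3375]
  1: [301/1125, 824/1125]
P^4 =
  0: [13993/50625, 36632/50625]
  1: [4579/16875, 12296/16875]

(P^4)[0 -> 1] = 36632/50625

Answer: 36632/50625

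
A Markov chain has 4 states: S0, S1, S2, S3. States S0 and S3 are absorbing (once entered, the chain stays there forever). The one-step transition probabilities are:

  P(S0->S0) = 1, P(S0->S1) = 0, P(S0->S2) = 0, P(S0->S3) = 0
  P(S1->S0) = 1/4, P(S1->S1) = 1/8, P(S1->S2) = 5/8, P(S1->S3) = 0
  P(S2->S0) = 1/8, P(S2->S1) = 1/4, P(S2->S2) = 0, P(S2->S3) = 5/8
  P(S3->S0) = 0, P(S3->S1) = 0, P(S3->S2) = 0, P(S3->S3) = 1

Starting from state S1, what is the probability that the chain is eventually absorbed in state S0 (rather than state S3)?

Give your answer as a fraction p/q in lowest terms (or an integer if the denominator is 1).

Answer: 21/46

Derivation:
Let a_i = P(absorbed in S0 | start in state i).
Boundary conditions: a_S0 = 1, a_S3 = 0.
For each transient state i, a_i = sum_j P(i->j) * a_j:
  a_S1 = 1/4*a_S0 + 1/8*a_S1 + 5/8*a_S2 + 0*a_S3
  a_S2 = 1/8*a_S0 + 1/4*a_S1 + 0*a_S2 + 5/8*a_S3

Substituting a_S0 = 1 and a_S3 = 0, rearrange to (I - Q) a = r where r[i] = P(i -> S0):
  [7/8, -5/8] . (a_S1, a_S2) = 1/4
  [-1/4, 1] . (a_S1, a_S2) = 1/8

Solving yields:
  a_S1 = 21/46
  a_S2 = 11/46

Starting state is S1, so the absorption probability is a_S1 = 21/46.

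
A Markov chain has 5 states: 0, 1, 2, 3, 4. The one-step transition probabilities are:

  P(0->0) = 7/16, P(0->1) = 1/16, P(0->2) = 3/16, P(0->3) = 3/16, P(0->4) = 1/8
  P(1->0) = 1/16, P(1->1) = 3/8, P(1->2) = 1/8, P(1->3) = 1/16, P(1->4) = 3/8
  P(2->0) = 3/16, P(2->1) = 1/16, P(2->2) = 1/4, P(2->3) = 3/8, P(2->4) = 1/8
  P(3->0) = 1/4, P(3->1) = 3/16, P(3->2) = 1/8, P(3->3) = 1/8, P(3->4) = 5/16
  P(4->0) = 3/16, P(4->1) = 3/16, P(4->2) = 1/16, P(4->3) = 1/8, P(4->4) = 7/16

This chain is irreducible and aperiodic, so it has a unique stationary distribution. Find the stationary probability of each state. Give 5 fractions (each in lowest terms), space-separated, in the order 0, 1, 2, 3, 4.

The stationary distribution satisfies pi = pi * P, i.e.:
  pi_0 = 7/16*pi_0 + 1/16*pi_1 + 3/16*pi_2 + 1/4*pi_3 + 3/16*pi_4
  pi_1 = 1/16*pi_0 + 3/8*pi_1 + 1/16*pi_2 + 3/16*pi_3 + 3/16*pi_4
  pi_2 = 3/16*pi_0 + 1/8*pi_1 + 1/4*pi_2 + 1/8*pi_3 + 1/16*pi_4
  pi_3 = 3/16*pi_0 + 1/16*pi_1 + 3/8*pi_2 + 1/8*pi_3 + 1/8*pi_4
  pi_4 = 1/8*pi_0 + 3/8*pi_1 + 1/8*pi_2 + 5/16*pi_3 + 7/16*pi_4
with normalization: pi_0 + pi_1 + pi_2 + pi_3 + pi_4 = 1.

Using the first 4 balance equations plus normalization, the linear system A*pi = b is:
  [-9/16, 1/16, 3/16, 1/4, 3/16] . pi = 0
  [1/16, -5/8, 1/16, 3/16, 3/16] . pi = 0
  [3/16, 1/8, -3/4, 1/8, 1/16] . pi = 0
  [3/16, 1/16, 3/8, -7/8, 1/8] . pi = 0
  [1, 1, 1, 1, 1] . pi = 1

Solving yields:
  pi_0 = 2421/10313
  pi_1 = 1787/10313
  pi_2 = 1433/10313
  pi_3 = 1687/10313
  pi_4 = 2985/10313

Verification (pi * P):
  2421/10313*7/16 + 1787/10313*1/16 + 1433/10313*3/16 + 1687/10313*1/4 + 2985/10313*3/16 = 2421/10313 = pi_0  (ok)
  2421/10313*1/16 + 1787/10313*3/8 + 1433/10313*1/16 + 1687/10313*3/16 + 2985/10313*3/16 = 1787/10313 = pi_1  (ok)
  2421/10313*3/16 + 1787/10313*1/8 + 1433/10313*1/4 + 1687/10313*1/8 + 2985/10313*1/16 = 1433/10313 = pi_2  (ok)
  2421/10313*3/16 + 1787/10313*1/16 + 1433/10313*3/8 + 1687/10313*1/8 + 2985/10313*1/8 = 1687/10313 = pi_3  (ok)
  2421/10313*1/8 + 1787/10313*3/8 + 1433/10313*1/8 + 1687/10313*5/16 + 2985/10313*7/16 = 2985/10313 = pi_4  (ok)

Answer: 2421/10313 1787/10313 1433/10313 1687/10313 2985/10313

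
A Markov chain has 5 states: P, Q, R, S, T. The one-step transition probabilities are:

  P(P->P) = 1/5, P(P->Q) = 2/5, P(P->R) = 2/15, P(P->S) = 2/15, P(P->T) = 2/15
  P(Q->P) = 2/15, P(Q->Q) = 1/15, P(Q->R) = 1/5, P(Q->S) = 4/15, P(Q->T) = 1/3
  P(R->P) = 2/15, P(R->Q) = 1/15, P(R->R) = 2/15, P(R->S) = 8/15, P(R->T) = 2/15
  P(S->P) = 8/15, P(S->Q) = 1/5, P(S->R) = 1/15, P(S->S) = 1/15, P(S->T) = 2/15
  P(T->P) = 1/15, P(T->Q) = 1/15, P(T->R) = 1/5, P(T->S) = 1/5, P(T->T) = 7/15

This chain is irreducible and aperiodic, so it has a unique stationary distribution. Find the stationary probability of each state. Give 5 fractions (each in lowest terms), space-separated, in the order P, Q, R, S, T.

The stationary distribution satisfies pi = pi * P, i.e.:
  pi_P = 1/5*pi_P + 2/15*pi_Q + 2/15*pi_R + 8/15*pi_S + 1/15*pi_T
  pi_Q = 2/5*pi_P + 1/15*pi_Q + 1/15*pi_R + 1/5*pi_S + 1/15*pi_T
  pi_R = 2/15*pi_P + 1/5*pi_Q + 2/15*pi_R + 1/15*pi_S + 1/5*pi_T
  pi_S = 2/15*pi_P + 4/15*pi_Q + 8/15*pi_R + 1/15*pi_S + 1/5*pi_T
  pi_T = 2/15*pi_P + 1/3*pi_Q + 2/15*pi_R + 2/15*pi_S + 7/15*pi_T
with normalization: pi_P + pi_Q + pi_R + pi_S + pi_T = 1.

Using the first 4 balance equations plus normalization, the linear system A*pi = b is:
  [-4/5, 2/15, 2/15, 8/15, 1/15] . pi = 0
  [2/5, -14/15, 1/15, 1/5, 1/15] . pi = 0
  [2/15, 1/5, -13/15, 1/15, 1/5] . pi = 0
  [2/15, 4/15, 8/15, -14/15, 1/5] . pi = 0
  [1, 1, 1, 1, 1] . pi = 1

Solving yields:
  pi_P = 3000/13771
  pi_Q = 2316/13771
  pi_R = 4043/27542
  pi_S = 127/586
  pi_T = 3449/13771

Verification (pi * P):
  3000/13771*1/5 + 2316/13771*2/15 + 4043/27542*2/15 + 127/586*8/15 + 3449/13771*1/15 = 3000/13771 = pi_P  (ok)
  3000/13771*2/5 + 2316/13771*1/15 + 4043/27542*1/15 + 127/586*1/5 + 3449/13771*1/15 = 2316/13771 = pi_Q  (ok)
  3000/13771*2/15 + 2316/13771*1/5 + 4043/27542*2/15 + 127/586*1/15 + 3449/13771*1/5 = 4043/27542 = pi_R  (ok)
  3000/13771*2/15 + 2316/13771*4/15 + 4043/27542*8/15 + 127/586*1/15 + 3449/13771*1/5 = 127/586 = pi_S  (ok)
  3000/13771*2/15 + 2316/13771*1/3 + 4043/27542*2/15 + 127/586*2/15 + 3449/13771*7/15 = 3449/13771 = pi_T  (ok)

Answer: 3000/13771 2316/13771 4043/27542 127/586 3449/13771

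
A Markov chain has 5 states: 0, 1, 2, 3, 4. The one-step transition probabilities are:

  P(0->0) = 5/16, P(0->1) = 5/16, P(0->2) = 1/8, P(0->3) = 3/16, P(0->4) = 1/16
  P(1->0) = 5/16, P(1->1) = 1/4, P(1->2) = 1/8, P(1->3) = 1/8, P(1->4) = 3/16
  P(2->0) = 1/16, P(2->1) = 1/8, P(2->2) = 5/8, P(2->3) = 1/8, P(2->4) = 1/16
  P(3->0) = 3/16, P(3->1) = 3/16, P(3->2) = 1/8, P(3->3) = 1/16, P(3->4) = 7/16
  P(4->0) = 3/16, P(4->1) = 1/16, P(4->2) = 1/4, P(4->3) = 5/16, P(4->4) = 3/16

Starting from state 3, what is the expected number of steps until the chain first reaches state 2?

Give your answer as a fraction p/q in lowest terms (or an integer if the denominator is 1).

Let h_i = expected steps to first reach 2 from state i.
Boundary: h_2 = 0.
First-step equations for the other states:
  h_0 = 1 + 5/16*h_0 + 5/16*h_1 + 1/8*h_2 + 3/16*h_3 + 1/16*h_4
  h_1 = 1 + 5/16*h_0 + 1/4*h_1 + 1/8*h_2 + 1/8*h_3 + 3/16*h_4
  h_3 = 1 + 3/16*h_0 + 3/16*h_1 + 1/8*h_2 + 1/16*h_3 + 7/16*h_4
  h_4 = 1 + 3/16*h_0 + 1/16*h_1 + 1/4*h_2 + 5/16*h_3 + 3/16*h_4

Substituting h_2 = 0 and rearranging gives the linear system (I - Q) h = 1:
  [11/16, -5/16, -3/16, -1/16] . (h_0, h_1, h_3, h_4) = 1
  [-5/16, 3/4, -1/8, -3/16] . (h_0, h_1, h_3, h_4) = 1
  [-3/16, -3/16, 15/16, -7/16] . (h_0, h_1, h_3, h_4) = 1
  [-3/16, -1/16, -5/16, 13/16] . (h_0, h_1, h_3, h_4) = 1

Solving yields:
  h_0 = 95/14
  h_1 = 515/77
  h_3 = 498/77
  h_4 = 893/154

Starting state is 3, so the expected hitting time is h_3 = 498/77.

Answer: 498/77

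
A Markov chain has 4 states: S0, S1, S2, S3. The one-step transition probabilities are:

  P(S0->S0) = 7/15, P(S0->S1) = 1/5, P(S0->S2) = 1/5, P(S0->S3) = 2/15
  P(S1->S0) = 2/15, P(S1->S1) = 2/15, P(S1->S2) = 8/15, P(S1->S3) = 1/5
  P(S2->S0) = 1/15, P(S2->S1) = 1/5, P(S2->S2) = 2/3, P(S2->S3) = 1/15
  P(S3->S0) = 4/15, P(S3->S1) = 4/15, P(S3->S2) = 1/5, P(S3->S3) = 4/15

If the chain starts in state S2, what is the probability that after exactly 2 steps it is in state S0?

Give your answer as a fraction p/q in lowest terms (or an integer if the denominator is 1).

Answer: 3/25

Derivation:
Computing P^2 by repeated multiplication:
P^1 =
  S0: [7/15, 1/5, 1/5, 2/15]
  S1: [2/15, 2/15, 8/15, 1/5]
  S2: [1/15, 1/5, 2/3, 1/15]
  S3: [4/15, 4/15, 1/5, 4/15]
P^2 =
  S0: [22/75, 44/225, 9/25, 34/225]
  S1: [38/225, 46/225, 37/75, 2/15]
  S2: [3/25, 43/225, 26/45, 1/9]
  S3: [11/45, 1/5, 86/225, 13/75]

(P^2)[S2 -> S0] = 3/25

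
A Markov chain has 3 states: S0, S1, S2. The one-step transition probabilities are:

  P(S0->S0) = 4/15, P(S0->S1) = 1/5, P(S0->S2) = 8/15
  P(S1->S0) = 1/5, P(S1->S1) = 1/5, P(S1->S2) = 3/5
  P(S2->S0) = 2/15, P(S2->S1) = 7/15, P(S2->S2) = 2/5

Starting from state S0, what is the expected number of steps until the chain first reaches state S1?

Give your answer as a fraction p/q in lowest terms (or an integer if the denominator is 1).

Let h_i = expected steps to first reach S1 from state i.
Boundary: h_S1 = 0.
First-step equations for the other states:
  h_S0 = 1 + 4/15*h_S0 + 1/5*h_S1 + 8/15*h_S2
  h_S2 = 1 + 2/15*h_S0 + 7/15*h_S1 + 2/5*h_S2

Substituting h_S1 = 0 and rearranging gives the linear system (I - Q) h = 1:
  [11/15, -8/15] . (h_S0, h_S2) = 1
  [-2/15, 3/5] . (h_S0, h_S2) = 1

Solving yields:
  h_S0 = 255/83
  h_S2 = 195/83

Starting state is S0, so the expected hitting time is h_S0 = 255/83.

Answer: 255/83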